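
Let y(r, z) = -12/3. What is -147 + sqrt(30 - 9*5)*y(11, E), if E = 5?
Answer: -147 - 4*I*sqrt(15) ≈ -147.0 - 15.492*I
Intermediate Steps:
y(r, z) = -4 (y(r, z) = -12*1/3 = -4)
-147 + sqrt(30 - 9*5)*y(11, E) = -147 + sqrt(30 - 9*5)*(-4) = -147 + sqrt(30 - 45)*(-4) = -147 + sqrt(-15)*(-4) = -147 + (I*sqrt(15))*(-4) = -147 - 4*I*sqrt(15)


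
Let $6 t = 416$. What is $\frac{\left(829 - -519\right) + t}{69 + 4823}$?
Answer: $\frac{1063}{3669} \approx 0.28972$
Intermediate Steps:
$t = \frac{208}{3}$ ($t = \frac{1}{6} \cdot 416 = \frac{208}{3} \approx 69.333$)
$\frac{\left(829 - -519\right) + t}{69 + 4823} = \frac{\left(829 - -519\right) + \frac{208}{3}}{69 + 4823} = \frac{\left(829 + 519\right) + \frac{208}{3}}{4892} = \left(1348 + \frac{208}{3}\right) \frac{1}{4892} = \frac{4252}{3} \cdot \frac{1}{4892} = \frac{1063}{3669}$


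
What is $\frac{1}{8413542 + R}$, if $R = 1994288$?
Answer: $\frac{1}{10407830} \approx 9.6082 \cdot 10^{-8}$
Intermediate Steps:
$\frac{1}{8413542 + R} = \frac{1}{8413542 + 1994288} = \frac{1}{10407830}$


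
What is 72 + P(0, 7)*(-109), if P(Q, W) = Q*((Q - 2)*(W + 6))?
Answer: 72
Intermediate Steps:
P(Q, W) = Q*(-2 + Q)*(6 + W) (P(Q, W) = Q*((-2 + Q)*(6 + W)) = Q*(-2 + Q)*(6 + W))
72 + P(0, 7)*(-109) = 72 + (0*(-12 - 2*7 + 6*0 + 0*7))*(-109) = 72 + (0*(-12 - 14 + 0 + 0))*(-109) = 72 + (0*(-26))*(-109) = 72 + 0*(-109) = 72 + 0 = 72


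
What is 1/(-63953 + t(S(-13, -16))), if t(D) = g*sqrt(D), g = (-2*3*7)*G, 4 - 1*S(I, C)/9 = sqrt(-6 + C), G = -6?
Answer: -1/(63953 - 252*sqrt(36 - 9*I*sqrt(22))) ≈ -1.6062e-5 + 2.0293e-7*I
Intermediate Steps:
S(I, C) = 36 - 9*sqrt(-6 + C)
g = 252 (g = (-2*3*7)*(-6) = -6*7*(-6) = -42*(-6) = 252)
t(D) = 252*sqrt(D)
1/(-63953 + t(S(-13, -16))) = 1/(-63953 + 252*sqrt(36 - 9*sqrt(-6 - 16))) = 1/(-63953 + 252*sqrt(36 - 9*I*sqrt(22)))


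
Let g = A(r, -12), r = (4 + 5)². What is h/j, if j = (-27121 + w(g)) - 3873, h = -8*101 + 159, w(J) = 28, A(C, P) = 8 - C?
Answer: 649/30966 ≈ 0.020958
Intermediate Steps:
r = 81 (r = 9² = 81)
g = -73 (g = 8 - 1*81 = 8 - 81 = -73)
h = -649 (h = -808 + 159 = -649)
j = -30966 (j = (-27121 + 28) - 3873 = -27093 - 3873 = -30966)
h/j = -649/(-30966) = -649*(-1/30966) = 649/30966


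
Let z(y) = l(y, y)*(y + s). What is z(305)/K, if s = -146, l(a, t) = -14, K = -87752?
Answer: 159/6268 ≈ 0.025367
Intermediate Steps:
z(y) = 2044 - 14*y (z(y) = -14*(y - 146) = -14*(-146 + y) = 2044 - 14*y)
z(305)/K = (2044 - 14*305)/(-87752) = (2044 - 4270)*(-1/87752) = -2226*(-1/87752) = 159/6268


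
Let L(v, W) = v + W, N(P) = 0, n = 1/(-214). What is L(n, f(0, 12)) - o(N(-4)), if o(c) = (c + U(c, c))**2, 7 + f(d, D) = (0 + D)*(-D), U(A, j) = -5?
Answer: -37665/214 ≈ -176.00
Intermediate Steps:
n = -1/214 ≈ -0.0046729
f(d, D) = -7 - D**2 (f(d, D) = -7 + (0 + D)*(-D) = -7 + D*(-D) = -7 - D**2)
L(v, W) = W + v
o(c) = (-5 + c)**2 (o(c) = (c - 5)**2 = (-5 + c)**2)
L(n, f(0, 12)) - o(N(-4)) = ((-7 - 1*12**2) - 1/214) - (-5 + 0)**2 = ((-7 - 1*144) - 1/214) - 1*(-5)**2 = ((-7 - 144) - 1/214) - 1*25 = (-151 - 1/214) - 25 = -32315/214 - 25 = -37665/214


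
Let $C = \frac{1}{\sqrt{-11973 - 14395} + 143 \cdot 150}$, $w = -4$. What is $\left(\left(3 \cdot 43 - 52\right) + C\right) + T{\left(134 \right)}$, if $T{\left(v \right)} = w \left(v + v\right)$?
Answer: $- \frac{228914101105}{230064434} - \frac{4 i \sqrt{103}}{115032217} \approx -995.0 - 3.5291 \cdot 10^{-7} i$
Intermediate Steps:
$T{\left(v \right)} = - 8 v$ ($T{\left(v \right)} = - 4 \left(v + v\right) = - 4 \cdot 2 v = - 8 v$)
$C = \frac{1}{21450 + 16 i \sqrt{103}}$ ($C = \frac{1}{\sqrt{-26368} + 21450} = \frac{1}{16 i \sqrt{103} + 21450} = \frac{1}{21450 + 16 i \sqrt{103}} \approx 4.6617 \cdot 10^{-5} - 3.529 \cdot 10^{-7} i$)
$\left(\left(3 \cdot 43 - 52\right) + C\right) + T{\left(134 \right)} = \left(\left(3 \cdot 43 - 52\right) + \left(\frac{10725}{230064434} - \frac{4 i \sqrt{103}}{115032217}\right)\right) - 1072 = \left(\left(129 - 52\right) + \left(\frac{10725}{230064434} - \frac{4 i \sqrt{103}}{115032217}\right)\right) - 1072 = \left(77 + \left(\frac{10725}{230064434} - \frac{4 i \sqrt{103}}{115032217}\right)\right) - 1072 = \left(\frac{17714972143}{230064434} - \frac{4 i \sqrt{103}}{115032217}\right) - 1072 = - \frac{228914101105}{230064434} - \frac{4 i \sqrt{103}}{115032217}$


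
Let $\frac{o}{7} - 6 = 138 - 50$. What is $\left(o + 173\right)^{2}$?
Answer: $690561$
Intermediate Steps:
$o = 658$ ($o = 42 + 7 \left(138 - 50\right) = 42 + 7 \cdot 88 = 42 + 616 = 658$)
$\left(o + 173\right)^{2} = \left(658 + 173\right)^{2} = 831^{2} = 690561$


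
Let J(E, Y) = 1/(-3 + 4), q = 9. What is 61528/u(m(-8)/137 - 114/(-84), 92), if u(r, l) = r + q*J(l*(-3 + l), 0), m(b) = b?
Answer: 118010704/19753 ≈ 5974.3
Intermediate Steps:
J(E, Y) = 1 (J(E, Y) = 1/1 = 1)
u(r, l) = 9 + r (u(r, l) = r + 9*1 = r + 9 = 9 + r)
61528/u(m(-8)/137 - 114/(-84), 92) = 61528/(9 + (-8/137 - 114/(-84))) = 61528/(9 + (-8*1/137 - 114*(-1/84))) = 61528/(9 + (-8/137 + 19/14)) = 61528/(9 + 2491/1918) = 61528/(19753/1918) = 61528*(1918/19753) = 118010704/19753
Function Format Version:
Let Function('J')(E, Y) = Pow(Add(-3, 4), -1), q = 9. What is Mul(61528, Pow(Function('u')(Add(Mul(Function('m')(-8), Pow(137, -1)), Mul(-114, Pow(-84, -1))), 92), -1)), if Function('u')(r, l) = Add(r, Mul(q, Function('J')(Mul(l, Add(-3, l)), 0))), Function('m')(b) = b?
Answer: Rational(118010704, 19753) ≈ 5974.3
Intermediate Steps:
Function('J')(E, Y) = 1 (Function('J')(E, Y) = Pow(1, -1) = 1)
Function('u')(r, l) = Add(9, r) (Function('u')(r, l) = Add(r, Mul(9, 1)) = Add(r, 9) = Add(9, r))
Mul(61528, Pow(Function('u')(Add(Mul(Function('m')(-8), Pow(137, -1)), Mul(-114, Pow(-84, -1))), 92), -1)) = Mul(61528, Pow(Add(9, Add(Mul(-8, Pow(137, -1)), Mul(-114, Pow(-84, -1)))), -1)) = Mul(61528, Pow(Add(9, Add(Mul(-8, Rational(1, 137)), Mul(-114, Rational(-1, 84)))), -1)) = Mul(61528, Pow(Add(9, Add(Rational(-8, 137), Rational(19, 14))), -1)) = Mul(61528, Pow(Add(9, Rational(2491, 1918)), -1)) = Mul(61528, Pow(Rational(19753, 1918), -1)) = Mul(61528, Rational(1918, 19753)) = Rational(118010704, 19753)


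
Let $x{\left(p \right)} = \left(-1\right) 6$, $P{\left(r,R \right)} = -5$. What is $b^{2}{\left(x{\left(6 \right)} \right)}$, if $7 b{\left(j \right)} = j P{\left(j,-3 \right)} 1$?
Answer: $\frac{900}{49} \approx 18.367$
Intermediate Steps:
$x{\left(p \right)} = -6$
$b{\left(j \right)} = - \frac{5 j}{7}$ ($b{\left(j \right)} = \frac{j \left(-5\right) 1}{7} = \frac{- 5 j 1}{7} = \frac{\left(-5\right) j}{7} = - \frac{5 j}{7}$)
$b^{2}{\left(x{\left(6 \right)} \right)} = \left(\left(- \frac{5}{7}\right) \left(-6\right)\right)^{2} = \left(\frac{30}{7}\right)^{2} = \frac{900}{49}$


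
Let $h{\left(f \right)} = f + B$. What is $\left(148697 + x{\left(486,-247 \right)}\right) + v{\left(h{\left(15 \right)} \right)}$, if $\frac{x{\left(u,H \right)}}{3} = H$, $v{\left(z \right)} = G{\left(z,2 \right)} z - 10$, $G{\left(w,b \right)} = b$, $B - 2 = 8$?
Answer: $147996$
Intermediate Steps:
$B = 10$ ($B = 2 + 8 = 10$)
$h{\left(f \right)} = 10 + f$ ($h{\left(f \right)} = f + 10 = 10 + f$)
$v{\left(z \right)} = -10 + 2 z$ ($v{\left(z \right)} = 2 z - 10 = -10 + 2 z$)
$x{\left(u,H \right)} = 3 H$
$\left(148697 + x{\left(486,-247 \right)}\right) + v{\left(h{\left(15 \right)} \right)} = \left(148697 + 3 \left(-247\right)\right) - \left(10 - 2 \left(10 + 15\right)\right) = \left(148697 - 741\right) + \left(-10 + 2 \cdot 25\right) = 147956 + \left(-10 + 50\right) = 147956 + 40 = 147996$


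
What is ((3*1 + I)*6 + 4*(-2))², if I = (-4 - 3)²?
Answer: 92416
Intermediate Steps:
I = 49 (I = (-7)² = 49)
((3*1 + I)*6 + 4*(-2))² = ((3*1 + 49)*6 + 4*(-2))² = ((3 + 49)*6 - 8)² = (52*6 - 8)² = (312 - 8)² = 304² = 92416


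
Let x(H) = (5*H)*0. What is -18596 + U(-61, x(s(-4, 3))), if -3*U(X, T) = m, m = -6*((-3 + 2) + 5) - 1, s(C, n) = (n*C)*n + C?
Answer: -55763/3 ≈ -18588.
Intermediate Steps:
s(C, n) = C + C*n**2 (s(C, n) = (C*n)*n + C = C*n**2 + C = C + C*n**2)
x(H) = 0
m = -25 (m = -6*(-1 + 5) - 1 = -6*4 - 1 = -24 - 1 = -25)
U(X, T) = 25/3 (U(X, T) = -1/3*(-25) = 25/3)
-18596 + U(-61, x(s(-4, 3))) = -18596 + 25/3 = -55763/3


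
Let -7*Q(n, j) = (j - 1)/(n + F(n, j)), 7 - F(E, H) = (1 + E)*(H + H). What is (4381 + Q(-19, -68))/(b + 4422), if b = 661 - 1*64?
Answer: 25146917/28809060 ≈ 0.87288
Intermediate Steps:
F(E, H) = 7 - 2*H*(1 + E) (F(E, H) = 7 - (1 + E)*(H + H) = 7 - (1 + E)*2*H = 7 - 2*H*(1 + E))
Q(n, j) = -(-1 + j)/(7*(7 + n - 2*j - 2*j*n)) (Q(n, j) = -(j - 1)/(7*(n + (7 - 2*j - 2*n*j))) = -(-1 + j)/(7*(n + (7 - 2*j - 2*j*n))) = -(-1 + j)/(7*(7 + n - 2*j - 2*j*n)))
b = 597 (b = 661 - 64 = 597)
(4381 + Q(-19, -68))/(b + 4422) = (4381 + (-1 - 68)/(7*(-7 - 1*(-19) + 2*(-68) + 2*(-68)*(-19))))/(597 + 4422) = (4381 + (1/7)*(-69)/(-7 + 19 - 136 + 2584))/5019 = (4381 + (1/7)*(-69)/2460)*(1/5019) = (4381 + (1/7)*(1/2460)*(-69))*(1/5019) = (4381 - 23/5740)*(1/5019) = (25146917/5740)*(1/5019) = 25146917/28809060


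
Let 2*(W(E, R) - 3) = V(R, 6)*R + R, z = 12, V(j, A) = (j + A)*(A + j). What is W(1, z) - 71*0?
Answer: 1953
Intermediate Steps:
V(j, A) = (A + j)² (V(j, A) = (A + j)*(A + j) = (A + j)²)
W(E, R) = 3 + R/2 + R*(6 + R)²/2 (W(E, R) = 3 + ((6 + R)²*R + R)/2 = 3 + (R*(6 + R)² + R)/2 = 3 + (R + R*(6 + R)²)/2 = 3 + (R/2 + R*(6 + R)²/2) = 3 + R/2 + R*(6 + R)²/2)
W(1, z) - 71*0 = (3 + (½)*12 + (½)*12*(6 + 12)²) - 71*0 = (3 + 6 + (½)*12*18²) + 0 = (3 + 6 + (½)*12*324) + 0 = (3 + 6 + 1944) + 0 = 1953 + 0 = 1953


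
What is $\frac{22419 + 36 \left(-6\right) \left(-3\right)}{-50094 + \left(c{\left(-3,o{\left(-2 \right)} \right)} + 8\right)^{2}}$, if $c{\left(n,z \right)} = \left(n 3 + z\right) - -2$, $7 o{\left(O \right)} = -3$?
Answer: $- \frac{1130283}{2454590} \approx -0.46048$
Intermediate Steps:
$o{\left(O \right)} = - \frac{3}{7}$ ($o{\left(O \right)} = \frac{1}{7} \left(-3\right) = - \frac{3}{7}$)
$c{\left(n,z \right)} = 2 + z + 3 n$ ($c{\left(n,z \right)} = \left(3 n + z\right) + 2 = \left(z + 3 n\right) + 2 = 2 + z + 3 n$)
$\frac{22419 + 36 \left(-6\right) \left(-3\right)}{-50094 + \left(c{\left(-3,o{\left(-2 \right)} \right)} + 8\right)^{2}} = \frac{22419 + 36 \left(-6\right) \left(-3\right)}{-50094 + \left(\left(2 - \frac{3}{7} + 3 \left(-3\right)\right) + 8\right)^{2}} = \frac{22419 - -648}{-50094 + \left(\left(2 - \frac{3}{7} - 9\right) + 8\right)^{2}} = \frac{22419 + 648}{-50094 + \left(- \frac{52}{7} + 8\right)^{2}} = \frac{23067}{-50094 + \left(\frac{4}{7}\right)^{2}} = \frac{23067}{-50094 + \frac{16}{49}} = \frac{23067}{- \frac{2454590}{49}} = 23067 \left(- \frac{49}{2454590}\right) = - \frac{1130283}{2454590}$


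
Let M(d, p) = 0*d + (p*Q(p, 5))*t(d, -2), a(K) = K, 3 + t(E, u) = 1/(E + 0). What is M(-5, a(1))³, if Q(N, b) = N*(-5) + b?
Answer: 0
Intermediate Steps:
t(E, u) = -3 + 1/E (t(E, u) = -3 + 1/(E + 0) = -3 + 1/E)
Q(N, b) = b - 5*N (Q(N, b) = -5*N + b = b - 5*N)
M(d, p) = p*(-3 + 1/d)*(5 - 5*p) (M(d, p) = 0*d + (p*(5 - 5*p))*(-3 + 1/d) = 0 + p*(-3 + 1/d)*(5 - 5*p) = p*(-3 + 1/d)*(5 - 5*p))
M(-5, a(1))³ = (5*1*(-1 + 1)*(-1 + 3*(-5))/(-5))³ = (5*1*(-⅕)*0*(-1 - 15))³ = (5*1*(-⅕)*0*(-16))³ = 0³ = 0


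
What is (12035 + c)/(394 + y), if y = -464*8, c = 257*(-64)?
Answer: 1471/1106 ≈ 1.3300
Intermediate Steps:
c = -16448
y = -3712
(12035 + c)/(394 + y) = (12035 - 16448)/(394 - 3712) = -4413/(-3318) = -4413*(-1/3318) = 1471/1106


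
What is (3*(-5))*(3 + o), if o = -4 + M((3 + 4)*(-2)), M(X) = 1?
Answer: 0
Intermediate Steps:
o = -3 (o = -4 + 1 = -3)
(3*(-5))*(3 + o) = (3*(-5))*(3 - 3) = -15*0 = 0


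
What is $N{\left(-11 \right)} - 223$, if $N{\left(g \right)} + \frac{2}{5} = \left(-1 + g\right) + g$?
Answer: $- \frac{1232}{5} \approx -246.4$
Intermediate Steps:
$N{\left(g \right)} = - \frac{7}{5} + 2 g$ ($N{\left(g \right)} = - \frac{2}{5} + \left(\left(-1 + g\right) + g\right) = - \frac{2}{5} + \left(-1 + 2 g\right) = - \frac{7}{5} + 2 g$)
$N{\left(-11 \right)} - 223 = \left(- \frac{7}{5} + 2 \left(-11\right)\right) - 223 = \left(- \frac{7}{5} - 22\right) - 223 = - \frac{117}{5} - 223 = - \frac{1232}{5}$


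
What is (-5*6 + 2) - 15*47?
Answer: -733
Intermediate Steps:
(-5*6 + 2) - 15*47 = (-30 + 2) - 705 = -28 - 705 = -733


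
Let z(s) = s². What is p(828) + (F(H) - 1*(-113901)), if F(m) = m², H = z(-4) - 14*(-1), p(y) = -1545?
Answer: 113256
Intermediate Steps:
H = 30 (H = (-4)² - 14*(-1) = 16 + 14 = 30)
p(828) + (F(H) - 1*(-113901)) = -1545 + (30² - 1*(-113901)) = -1545 + (900 + 113901) = -1545 + 114801 = 113256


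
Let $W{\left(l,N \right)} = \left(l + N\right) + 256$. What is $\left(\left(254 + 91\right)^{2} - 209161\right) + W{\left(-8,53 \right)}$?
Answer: $-89835$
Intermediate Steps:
$W{\left(l,N \right)} = 256 + N + l$ ($W{\left(l,N \right)} = \left(N + l\right) + 256 = 256 + N + l$)
$\left(\left(254 + 91\right)^{2} - 209161\right) + W{\left(-8,53 \right)} = \left(\left(254 + 91\right)^{2} - 209161\right) + \left(256 + 53 - 8\right) = \left(345^{2} - 209161\right) + 301 = \left(119025 - 209161\right) + 301 = -90136 + 301 = -89835$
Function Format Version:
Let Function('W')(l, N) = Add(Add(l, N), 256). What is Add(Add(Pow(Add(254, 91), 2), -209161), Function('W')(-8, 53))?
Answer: -89835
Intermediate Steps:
Function('W')(l, N) = Add(256, N, l) (Function('W')(l, N) = Add(Add(N, l), 256) = Add(256, N, l))
Add(Add(Pow(Add(254, 91), 2), -209161), Function('W')(-8, 53)) = Add(Add(Pow(Add(254, 91), 2), -209161), Add(256, 53, -8)) = Add(Add(Pow(345, 2), -209161), 301) = Add(Add(119025, -209161), 301) = Add(-90136, 301) = -89835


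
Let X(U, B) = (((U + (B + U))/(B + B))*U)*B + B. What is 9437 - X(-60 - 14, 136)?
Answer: 8857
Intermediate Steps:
X(U, B) = B + U*(B + 2*U)/2 (X(U, B) = (((B + 2*U)/((2*B)))*U)*B + B = (((B + 2*U)*(1/(2*B)))*U)*B + B = (((B + 2*U)/(2*B))*U)*B + B = (U*(B + 2*U)/(2*B))*B + B = U*(B + 2*U)/2 + B = B + U*(B + 2*U)/2)
9437 - X(-60 - 14, 136) = 9437 - (136 + (-60 - 14)² + (½)*136*(-60 - 14)) = 9437 - (136 + (-74)² + (½)*136*(-74)) = 9437 - (136 + 5476 - 5032) = 9437 - 1*580 = 9437 - 580 = 8857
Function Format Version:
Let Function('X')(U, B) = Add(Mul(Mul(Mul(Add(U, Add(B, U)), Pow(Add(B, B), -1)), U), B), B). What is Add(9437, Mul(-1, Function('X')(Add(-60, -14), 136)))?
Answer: 8857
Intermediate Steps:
Function('X')(U, B) = Add(B, Mul(Rational(1, 2), U, Add(B, Mul(2, U)))) (Function('X')(U, B) = Add(Mul(Mul(Mul(Add(B, Mul(2, U)), Pow(Mul(2, B), -1)), U), B), B) = Add(Mul(Mul(Mul(Add(B, Mul(2, U)), Mul(Rational(1, 2), Pow(B, -1))), U), B), B) = Add(Mul(Mul(Mul(Rational(1, 2), Pow(B, -1), Add(B, Mul(2, U))), U), B), B) = Add(Mul(Mul(Rational(1, 2), U, Pow(B, -1), Add(B, Mul(2, U))), B), B) = Add(Mul(Rational(1, 2), U, Add(B, Mul(2, U))), B) = Add(B, Mul(Rational(1, 2), U, Add(B, Mul(2, U)))))
Add(9437, Mul(-1, Function('X')(Add(-60, -14), 136))) = Add(9437, Mul(-1, Add(136, Pow(Add(-60, -14), 2), Mul(Rational(1, 2), 136, Add(-60, -14))))) = Add(9437, Mul(-1, Add(136, Pow(-74, 2), Mul(Rational(1, 2), 136, -74)))) = Add(9437, Mul(-1, Add(136, 5476, -5032))) = Add(9437, Mul(-1, 580)) = Add(9437, -580) = 8857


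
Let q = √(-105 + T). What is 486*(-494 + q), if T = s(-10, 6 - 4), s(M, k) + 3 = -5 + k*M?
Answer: -240084 + 486*I*√133 ≈ -2.4008e+5 + 5604.8*I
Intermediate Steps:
s(M, k) = -8 + M*k (s(M, k) = -3 + (-5 + k*M) = -3 + (-5 + M*k) = -8 + M*k)
T = -28 (T = -8 - 10*(6 - 4) = -8 - 10*2 = -8 - 20 = -28)
q = I*√133 (q = √(-105 - 28) = √(-133) = I*√133 ≈ 11.533*I)
486*(-494 + q) = 486*(-494 + I*√133) = -240084 + 486*I*√133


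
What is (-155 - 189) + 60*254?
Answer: 14896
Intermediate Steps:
(-155 - 189) + 60*254 = -344 + 15240 = 14896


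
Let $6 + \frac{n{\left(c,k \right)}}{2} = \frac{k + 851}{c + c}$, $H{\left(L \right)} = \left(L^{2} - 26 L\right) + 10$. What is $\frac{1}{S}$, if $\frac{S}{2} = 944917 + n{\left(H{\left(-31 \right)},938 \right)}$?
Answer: $\frac{1777}{3358195948} \approx 5.2915 \cdot 10^{-7}$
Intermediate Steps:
$H{\left(L \right)} = 10 + L^{2} - 26 L$
$n{\left(c,k \right)} = -12 + \frac{851 + k}{c}$ ($n{\left(c,k \right)} = -12 + 2 \frac{k + 851}{c + c} = -12 + 2 \frac{851 + k}{2 c} = -12 + \frac{851 + k}{c}$)
$S = \frac{3358195948}{1777}$ ($S = 2 \left(944917 + \frac{851 + 938 - 12 \left(10 + \left(-31\right)^{2} - -806\right)}{10 + \left(-31\right)^{2} - -806}\right) = 2 \left(944917 + \frac{851 + 938 - 12 \left(10 + 961 + 806\right)}{10 + 961 + 806}\right) = 2 \left(944917 + \frac{851 + 938 - 21324}{1777}\right) = 2 \left(944917 + \frac{1}{1777} \left(-19535\right)\right) = 2 \left(944917 - \frac{19535}{1777}\right) = 2 \cdot \frac{1679097974}{1777} = \frac{3358195948}{1777} \approx 1.8898 \cdot 10^{6}$)
$\frac{1}{S} = \frac{1}{\frac{3358195948}{1777}} = \frac{1777}{3358195948}$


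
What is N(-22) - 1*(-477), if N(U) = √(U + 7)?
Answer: 477 + I*√15 ≈ 477.0 + 3.873*I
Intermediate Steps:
N(U) = √(7 + U)
N(-22) - 1*(-477) = √(7 - 22) - 1*(-477) = √(-15) + 477 = I*√15 + 477 = 477 + I*√15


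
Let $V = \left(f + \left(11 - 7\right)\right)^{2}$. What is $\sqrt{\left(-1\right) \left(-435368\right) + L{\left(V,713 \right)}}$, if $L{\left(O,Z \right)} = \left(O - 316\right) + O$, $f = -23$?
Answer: $\sqrt{435774} \approx 660.13$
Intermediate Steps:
$V = 361$ ($V = \left(-23 + \left(11 - 7\right)\right)^{2} = \left(-23 + 4\right)^{2} = \left(-19\right)^{2} = 361$)
$L{\left(O,Z \right)} = -316 + 2 O$ ($L{\left(O,Z \right)} = \left(-316 + O\right) + O = -316 + 2 O$)
$\sqrt{\left(-1\right) \left(-435368\right) + L{\left(V,713 \right)}} = \sqrt{\left(-1\right) \left(-435368\right) + \left(-316 + 2 \cdot 361\right)} = \sqrt{435368 + \left(-316 + 722\right)} = \sqrt{435368 + 406} = \sqrt{435774}$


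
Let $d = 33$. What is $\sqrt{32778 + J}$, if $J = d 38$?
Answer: $4 \sqrt{2127} \approx 184.48$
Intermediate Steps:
$J = 1254$ ($J = 33 \cdot 38 = 1254$)
$\sqrt{32778 + J} = \sqrt{32778 + 1254} = \sqrt{34032} = 4 \sqrt{2127}$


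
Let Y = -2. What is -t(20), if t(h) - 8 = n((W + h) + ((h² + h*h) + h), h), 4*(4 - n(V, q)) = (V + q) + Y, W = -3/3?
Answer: 809/4 ≈ 202.25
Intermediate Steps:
W = -1 (W = -3*⅓ = -1)
n(V, q) = 9/2 - V/4 - q/4 (n(V, q) = 4 - ((V + q) - 2)/4 = 4 - (-2 + V + q)/4 = 4 + (½ - V/4 - q/4) = 9/2 - V/4 - q/4)
t(h) = 51/4 - 3*h/4 - h²/2 (t(h) = 8 + (9/2 - ((-1 + h) + ((h² + h*h) + h))/4 - h/4) = 8 + (9/2 - ((-1 + h) + ((h² + h²) + h))/4 - h/4) = 8 + (9/2 - ((-1 + h) + (2*h² + h))/4 - h/4) = 8 + (9/2 - ((-1 + h) + (h + 2*h²))/4 - h/4) = 8 + (9/2 - (-1 + 2*h + 2*h²)/4 - h/4) = 8 + (9/2 + (¼ - h/2 - h²/2) - h/4) = 8 + (19/4 - 3*h/4 - h²/2) = 51/4 - 3*h/4 - h²/2)
-t(20) = -(51/4 - ¾*20 - ½*20²) = -(51/4 - 15 - ½*400) = -(51/4 - 15 - 200) = -1*(-809/4) = 809/4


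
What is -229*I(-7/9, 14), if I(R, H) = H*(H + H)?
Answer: -89768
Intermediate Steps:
I(R, H) = 2*H**2 (I(R, H) = H*(2*H) = 2*H**2)
-229*I(-7/9, 14) = -458*14**2 = -458*196 = -229*392 = -89768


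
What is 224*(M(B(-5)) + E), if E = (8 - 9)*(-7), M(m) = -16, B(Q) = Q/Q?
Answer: -2016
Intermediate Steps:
B(Q) = 1
E = 7 (E = -1*(-7) = 7)
224*(M(B(-5)) + E) = 224*(-16 + 7) = 224*(-9) = -2016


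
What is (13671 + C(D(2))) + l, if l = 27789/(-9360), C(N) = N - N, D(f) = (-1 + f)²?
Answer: 42644257/3120 ≈ 13668.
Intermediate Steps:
C(N) = 0
l = -9263/3120 (l = 27789*(-1/9360) = -9263/3120 ≈ -2.9689)
(13671 + C(D(2))) + l = (13671 + 0) - 9263/3120 = 13671 - 9263/3120 = 42644257/3120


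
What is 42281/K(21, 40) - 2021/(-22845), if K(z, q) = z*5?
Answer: 4293874/10661 ≈ 402.76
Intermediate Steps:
K(z, q) = 5*z
42281/K(21, 40) - 2021/(-22845) = 42281/((5*21)) - 2021/(-22845) = 42281/105 - 2021*(-1/22845) = 42281*(1/105) + 2021/22845 = 42281/105 + 2021/22845 = 4293874/10661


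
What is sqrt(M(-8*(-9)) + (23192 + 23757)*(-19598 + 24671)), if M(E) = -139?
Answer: sqrt(238172138) ≈ 15433.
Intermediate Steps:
sqrt(M(-8*(-9)) + (23192 + 23757)*(-19598 + 24671)) = sqrt(-139 + (23192 + 23757)*(-19598 + 24671)) = sqrt(-139 + 46949*5073) = sqrt(-139 + 238172277) = sqrt(238172138)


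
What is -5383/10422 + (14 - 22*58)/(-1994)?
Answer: 1209431/10390734 ≈ 0.11640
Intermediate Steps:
-5383/10422 + (14 - 22*58)/(-1994) = -5383*1/10422 + (14 - 1276)*(-1/1994) = -5383/10422 - 1262*(-1/1994) = -5383/10422 + 631/997 = 1209431/10390734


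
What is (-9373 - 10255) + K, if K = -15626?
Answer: -35254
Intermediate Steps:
(-9373 - 10255) + K = (-9373 - 10255) - 15626 = -19628 - 15626 = -35254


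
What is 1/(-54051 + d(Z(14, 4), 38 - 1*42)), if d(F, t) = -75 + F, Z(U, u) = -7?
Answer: -1/54133 ≈ -1.8473e-5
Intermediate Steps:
1/(-54051 + d(Z(14, 4), 38 - 1*42)) = 1/(-54051 + (-75 - 7)) = 1/(-54051 - 82) = 1/(-54133) = -1/54133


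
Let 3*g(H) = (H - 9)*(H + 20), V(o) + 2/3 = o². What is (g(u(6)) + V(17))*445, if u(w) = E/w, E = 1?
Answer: 11003515/108 ≈ 1.0188e+5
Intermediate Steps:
V(o) = -⅔ + o²
u(w) = 1/w
g(H) = (-9 + H)*(20 + H)/3 (g(H) = ((H - 9)*(H + 20))/3 = ((-9 + H)*(20 + H))/3 = (-9 + H)*(20 + H)/3)
(g(u(6)) + V(17))*445 = ((-60 + (1/6)²/3 + (11/3)/6) + (-⅔ + 17²))*445 = ((-60 + (⅙)²/3 + (11/3)*(⅙)) + (-⅔ + 289))*445 = ((-60 + (⅓)*(1/36) + 11/18) + 865/3)*445 = ((-60 + 1/108 + 11/18) + 865/3)*445 = (-6413/108 + 865/3)*445 = (24727/108)*445 = 11003515/108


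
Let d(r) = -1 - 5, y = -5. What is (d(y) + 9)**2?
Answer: 9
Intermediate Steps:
d(r) = -6
(d(y) + 9)**2 = (-6 + 9)**2 = 3**2 = 9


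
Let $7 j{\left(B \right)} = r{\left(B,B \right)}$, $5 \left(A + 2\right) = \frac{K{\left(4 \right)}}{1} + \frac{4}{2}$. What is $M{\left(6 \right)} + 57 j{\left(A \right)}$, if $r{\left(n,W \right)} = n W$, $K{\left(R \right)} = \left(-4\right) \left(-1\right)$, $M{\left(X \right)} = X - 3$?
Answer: $\frac{1437}{175} \approx 8.2114$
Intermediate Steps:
$M{\left(X \right)} = -3 + X$
$K{\left(R \right)} = 4$
$A = - \frac{4}{5}$ ($A = -2 + \frac{\frac{4}{1} + \frac{4}{2}}{5} = -2 + \frac{4 \cdot 1 + 4 \cdot \frac{1}{2}}{5} = -2 + \frac{4 + 2}{5} = -2 + \frac{1}{5} \cdot 6 = -2 + \frac{6}{5} = - \frac{4}{5} \approx -0.8$)
$r{\left(n,W \right)} = W n$
$j{\left(B \right)} = \frac{B^{2}}{7}$ ($j{\left(B \right)} = \frac{B B}{7} = \frac{B^{2}}{7}$)
$M{\left(6 \right)} + 57 j{\left(A \right)} = \left(-3 + 6\right) + 57 \frac{\left(- \frac{4}{5}\right)^{2}}{7} = 3 + 57 \cdot \frac{1}{7} \cdot \frac{16}{25} = 3 + 57 \cdot \frac{16}{175} = 3 + \frac{912}{175} = \frac{1437}{175}$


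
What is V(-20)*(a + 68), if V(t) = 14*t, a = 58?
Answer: -35280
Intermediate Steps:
V(-20)*(a + 68) = (14*(-20))*(58 + 68) = -280*126 = -35280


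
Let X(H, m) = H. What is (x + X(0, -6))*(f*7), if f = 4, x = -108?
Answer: -3024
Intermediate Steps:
(x + X(0, -6))*(f*7) = (-108 + 0)*(4*7) = -108*28 = -3024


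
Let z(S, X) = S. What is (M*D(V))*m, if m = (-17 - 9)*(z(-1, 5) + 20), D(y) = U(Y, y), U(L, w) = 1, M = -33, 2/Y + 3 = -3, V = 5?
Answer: 16302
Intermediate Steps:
Y = -⅓ (Y = 2/(-3 - 3) = 2/(-6) = 2*(-⅙) = -⅓ ≈ -0.33333)
D(y) = 1
m = -494 (m = (-17 - 9)*(-1 + 20) = -26*19 = -494)
(M*D(V))*m = -33*1*(-494) = -33*(-494) = 16302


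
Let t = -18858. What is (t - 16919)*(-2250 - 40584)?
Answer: 1532472018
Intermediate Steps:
(t - 16919)*(-2250 - 40584) = (-18858 - 16919)*(-2250 - 40584) = -35777*(-42834) = 1532472018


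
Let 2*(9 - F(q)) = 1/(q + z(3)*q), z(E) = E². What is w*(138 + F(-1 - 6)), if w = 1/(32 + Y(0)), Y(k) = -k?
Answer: 20581/4480 ≈ 4.5940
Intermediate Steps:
w = 1/32 (w = 1/(32 - 1*0) = 1/(32 + 0) = 1/32 ≈ 0.031250)
F(q) = 9 - 1/(20*q) (F(q) = 9 - 1/(2*(q + 3²*q)) = 9 - 1/(2*(q + 9*q)) = 9 - 1/(10*q)/2 = 9 - 1/(20*q))
w*(138 + F(-1 - 6)) = (138 + (9 - 1/(20*(-1 - 6))))/32 = (138 + (9 - 1/20/(-7)))/32 = (138 + (9 - 1/20*(-⅐)))/32 = (138 + (9 + 1/140))/32 = (138 + 1261/140)/32 = (1/32)*(20581/140) = 20581/4480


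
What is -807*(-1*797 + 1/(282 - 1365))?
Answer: 232187888/361 ≈ 6.4318e+5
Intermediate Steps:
-807*(-1*797 + 1/(282 - 1365)) = -807*(-797 + 1/(-1083)) = -807*(-797 - 1/1083) = -807*(-863152/1083) = 232187888/361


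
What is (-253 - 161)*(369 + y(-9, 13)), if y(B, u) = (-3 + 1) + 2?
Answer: -152766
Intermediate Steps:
y(B, u) = 0 (y(B, u) = -2 + 2 = 0)
(-253 - 161)*(369 + y(-9, 13)) = (-253 - 161)*(369 + 0) = -414*369 = -152766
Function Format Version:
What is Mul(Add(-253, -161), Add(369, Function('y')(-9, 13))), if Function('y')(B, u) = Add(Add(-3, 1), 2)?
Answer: -152766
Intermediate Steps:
Function('y')(B, u) = 0 (Function('y')(B, u) = Add(-2, 2) = 0)
Mul(Add(-253, -161), Add(369, Function('y')(-9, 13))) = Mul(Add(-253, -161), Add(369, 0)) = Mul(-414, 369) = -152766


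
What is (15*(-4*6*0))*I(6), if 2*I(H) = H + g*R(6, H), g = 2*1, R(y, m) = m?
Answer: 0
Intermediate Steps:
g = 2
I(H) = 3*H/2 (I(H) = (H + 2*H)/2 = (3*H)/2 = 3*H/2)
(15*(-4*6*0))*I(6) = (15*(-4*6*0))*((3/2)*6) = (15*(-24*0))*9 = (15*0)*9 = 0*9 = 0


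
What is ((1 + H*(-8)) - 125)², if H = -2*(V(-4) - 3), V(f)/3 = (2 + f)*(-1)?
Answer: 5776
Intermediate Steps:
V(f) = -6 - 3*f (V(f) = 3*((2 + f)*(-1)) = 3*(-2 - f) = -6 - 3*f)
H = -6 (H = -2*((-6 - 3*(-4)) - 3) = -2*((-6 + 12) - 3) = -2*(6 - 3) = -2*3 = -6)
((1 + H*(-8)) - 125)² = ((1 - 6*(-8)) - 125)² = ((1 + 48) - 125)² = (49 - 125)² = (-76)² = 5776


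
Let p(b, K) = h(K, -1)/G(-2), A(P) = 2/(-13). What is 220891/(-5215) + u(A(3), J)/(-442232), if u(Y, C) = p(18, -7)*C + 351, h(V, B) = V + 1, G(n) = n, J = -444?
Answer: -93652879/2211160 ≈ -42.355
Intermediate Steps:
h(V, B) = 1 + V
A(P) = -2/13 (A(P) = 2*(-1/13) = -2/13)
p(b, K) = -1/2 - K/2 (p(b, K) = (1 + K)/(-2) = (1 + K)*(-1/2) = -1/2 - K/2)
u(Y, C) = 351 + 3*C (u(Y, C) = (-1/2 - 1/2*(-7))*C + 351 = (-1/2 + 7/2)*C + 351 = 3*C + 351 = 351 + 3*C)
220891/(-5215) + u(A(3), J)/(-442232) = 220891/(-5215) + (351 + 3*(-444))/(-442232) = 220891*(-1/5215) + (351 - 1332)*(-1/442232) = -220891/5215 - 981*(-1/442232) = -220891/5215 + 981/442232 = -93652879/2211160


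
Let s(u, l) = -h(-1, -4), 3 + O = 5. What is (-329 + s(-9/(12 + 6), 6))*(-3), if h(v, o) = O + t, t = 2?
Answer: 999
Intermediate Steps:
O = 2 (O = -3 + 5 = 2)
h(v, o) = 4 (h(v, o) = 2 + 2 = 4)
s(u, l) = -4 (s(u, l) = -1*4 = -4)
(-329 + s(-9/(12 + 6), 6))*(-3) = (-329 - 4)*(-3) = -333*(-3) = 999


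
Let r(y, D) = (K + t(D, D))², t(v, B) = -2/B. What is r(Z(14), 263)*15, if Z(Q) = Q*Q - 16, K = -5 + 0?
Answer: 26017335/69169 ≈ 376.14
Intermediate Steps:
K = -5
Z(Q) = -16 + Q² (Z(Q) = Q² - 16 = -16 + Q²)
r(y, D) = (-5 - 2/D)²
r(Z(14), 263)*15 = ((2 + 5*263)²/263²)*15 = ((2 + 1315)²/69169)*15 = ((1/69169)*1317²)*15 = ((1/69169)*1734489)*15 = (1734489/69169)*15 = 26017335/69169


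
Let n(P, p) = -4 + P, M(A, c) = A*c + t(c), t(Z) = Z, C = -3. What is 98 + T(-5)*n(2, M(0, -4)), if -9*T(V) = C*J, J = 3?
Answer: 96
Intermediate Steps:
M(A, c) = c + A*c (M(A, c) = A*c + c = c + A*c)
T(V) = 1 (T(V) = -(-1)*3/3 = -1/9*(-9) = 1)
98 + T(-5)*n(2, M(0, -4)) = 98 + 1*(-4 + 2) = 98 + 1*(-2) = 98 - 2 = 96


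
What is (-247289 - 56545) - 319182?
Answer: -623016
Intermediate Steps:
(-247289 - 56545) - 319182 = -303834 - 319182 = -623016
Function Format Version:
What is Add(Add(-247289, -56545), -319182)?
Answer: -623016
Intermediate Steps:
Add(Add(-247289, -56545), -319182) = Add(-303834, -319182) = -623016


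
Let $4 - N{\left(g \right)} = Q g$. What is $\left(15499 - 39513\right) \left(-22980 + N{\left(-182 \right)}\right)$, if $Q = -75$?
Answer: $879536764$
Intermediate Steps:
$N{\left(g \right)} = 4 + 75 g$ ($N{\left(g \right)} = 4 - - 75 g = 4 + 75 g$)
$\left(15499 - 39513\right) \left(-22980 + N{\left(-182 \right)}\right) = \left(15499 - 39513\right) \left(-22980 + \left(4 + 75 \left(-182\right)\right)\right) = - 24014 \left(-22980 + \left(4 - 13650\right)\right) = - 24014 \left(-22980 - 13646\right) = \left(-24014\right) \left(-36626\right) = 879536764$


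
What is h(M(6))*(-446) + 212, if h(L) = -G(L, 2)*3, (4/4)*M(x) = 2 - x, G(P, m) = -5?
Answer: -6478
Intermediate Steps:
M(x) = 2 - x
h(L) = 15 (h(L) = -(-5)*3 = -1*(-15) = 15)
h(M(6))*(-446) + 212 = 15*(-446) + 212 = -6690 + 212 = -6478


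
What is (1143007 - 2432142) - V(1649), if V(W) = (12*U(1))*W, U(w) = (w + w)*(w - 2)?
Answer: -1249559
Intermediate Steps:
U(w) = 2*w*(-2 + w) (U(w) = (2*w)*(-2 + w) = 2*w*(-2 + w))
V(W) = -24*W (V(W) = (12*(2*1*(-2 + 1)))*W = (12*(2*1*(-1)))*W = (12*(-2))*W = -24*W)
(1143007 - 2432142) - V(1649) = (1143007 - 2432142) - (-24)*1649 = -1289135 - 1*(-39576) = -1289135 + 39576 = -1249559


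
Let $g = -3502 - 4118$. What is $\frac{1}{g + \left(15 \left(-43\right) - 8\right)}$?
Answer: $- \frac{1}{8273} \approx -0.00012088$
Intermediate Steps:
$g = -7620$
$\frac{1}{g + \left(15 \left(-43\right) - 8\right)} = \frac{1}{-7620 + \left(15 \left(-43\right) - 8\right)} = \frac{1}{-7620 - 653} = \frac{1}{-8273} = - \frac{1}{8273}$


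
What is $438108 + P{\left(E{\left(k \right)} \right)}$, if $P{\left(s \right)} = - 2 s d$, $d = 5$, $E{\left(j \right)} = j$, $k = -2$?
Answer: $438128$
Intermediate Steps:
$P{\left(s \right)} = - 10 s$ ($P{\left(s \right)} = - 2 s 5 = - 10 s$)
$438108 + P{\left(E{\left(k \right)} \right)} = 438108 - -20 = 438108 + 20 = 438128$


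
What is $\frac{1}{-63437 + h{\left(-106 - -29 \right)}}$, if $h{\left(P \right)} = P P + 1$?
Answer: $- \frac{1}{57507} \approx -1.7389 \cdot 10^{-5}$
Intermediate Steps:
$h{\left(P \right)} = 1 + P^{2}$ ($h{\left(P \right)} = P^{2} + 1 = 1 + P^{2}$)
$\frac{1}{-63437 + h{\left(-106 - -29 \right)}} = \frac{1}{-63437 + \left(1 + \left(-106 - -29\right)^{2}\right)} = \frac{1}{-63437 + \left(1 + \left(-106 + 29\right)^{2}\right)} = \frac{1}{-63437 + \left(1 + \left(-77\right)^{2}\right)} = \frac{1}{-63437 + \left(1 + 5929\right)} = \frac{1}{-63437 + 5930} = \frac{1}{-57507} = - \frac{1}{57507}$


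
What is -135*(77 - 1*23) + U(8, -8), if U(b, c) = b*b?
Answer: -7226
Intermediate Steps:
U(b, c) = b²
-135*(77 - 1*23) + U(8, -8) = -135*(77 - 1*23) + 8² = -135*(77 - 23) + 64 = -135*54 + 64 = -7290 + 64 = -7226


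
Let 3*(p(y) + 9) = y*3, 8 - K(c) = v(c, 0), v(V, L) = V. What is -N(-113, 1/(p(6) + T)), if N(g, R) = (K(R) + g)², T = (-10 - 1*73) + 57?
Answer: -9265936/841 ≈ -11018.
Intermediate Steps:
K(c) = 8 - c
p(y) = -9 + y (p(y) = -9 + (y*3)/3 = -9 + (3*y)/3 = -9 + y)
T = -26 (T = (-10 - 73) + 57 = -83 + 57 = -26)
N(g, R) = (8 + g - R)² (N(g, R) = ((8 - R) + g)² = (8 + g - R)²)
-N(-113, 1/(p(6) + T)) = -(8 - 113 - 1/((-9 + 6) - 26))² = -(8 - 113 - 1/(-3 - 26))² = -(8 - 113 - 1/(-29))² = -(8 - 113 - 1*(-1/29))² = -(8 - 113 + 1/29)² = -(-3044/29)² = -1*9265936/841 = -9265936/841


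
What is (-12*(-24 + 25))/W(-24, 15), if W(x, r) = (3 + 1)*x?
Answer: ⅛ ≈ 0.12500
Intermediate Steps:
W(x, r) = 4*x
(-12*(-24 + 25))/W(-24, 15) = (-12*(-24 + 25))/((4*(-24))) = -12*1/(-96) = -12*(-1/96) = ⅛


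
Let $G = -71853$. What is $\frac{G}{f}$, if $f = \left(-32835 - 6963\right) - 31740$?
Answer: $\frac{23951}{23846} \approx 1.0044$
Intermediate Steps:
$f = -71538$ ($f = -39798 - 31740 = -71538$)
$\frac{G}{f} = - \frac{71853}{-71538} = \left(-71853\right) \left(- \frac{1}{71538}\right) = \frac{23951}{23846}$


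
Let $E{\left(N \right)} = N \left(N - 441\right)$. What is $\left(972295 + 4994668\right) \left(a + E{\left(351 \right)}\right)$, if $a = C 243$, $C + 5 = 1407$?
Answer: $1844364395448$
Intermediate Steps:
$C = 1402$ ($C = -5 + 1407 = 1402$)
$E{\left(N \right)} = N \left(-441 + N\right)$
$a = 340686$ ($a = 1402 \cdot 243 = 340686$)
$\left(972295 + 4994668\right) \left(a + E{\left(351 \right)}\right) = \left(972295 + 4994668\right) \left(340686 + 351 \left(-441 + 351\right)\right) = 5966963 \left(340686 + 351 \left(-90\right)\right) = 5966963 \left(340686 - 31590\right) = 5966963 \cdot 309096 = 1844364395448$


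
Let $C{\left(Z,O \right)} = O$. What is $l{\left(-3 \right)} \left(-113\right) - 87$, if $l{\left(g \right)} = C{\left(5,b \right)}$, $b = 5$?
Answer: $-652$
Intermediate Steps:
$l{\left(g \right)} = 5$
$l{\left(-3 \right)} \left(-113\right) - 87 = 5 \left(-113\right) - 87 = -565 - 87 = -652$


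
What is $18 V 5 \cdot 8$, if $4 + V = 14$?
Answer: $7200$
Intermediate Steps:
$V = 10$ ($V = -4 + 14 = 10$)
$18 V 5 \cdot 8 = 18 \cdot 10 \cdot 5 \cdot 8 = 180 \cdot 40 = 7200$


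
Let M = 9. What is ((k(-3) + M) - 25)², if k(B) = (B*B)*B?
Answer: 1849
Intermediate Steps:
k(B) = B³ (k(B) = B²*B = B³)
((k(-3) + M) - 25)² = (((-3)³ + 9) - 25)² = ((-27 + 9) - 25)² = (-18 - 25)² = (-43)² = 1849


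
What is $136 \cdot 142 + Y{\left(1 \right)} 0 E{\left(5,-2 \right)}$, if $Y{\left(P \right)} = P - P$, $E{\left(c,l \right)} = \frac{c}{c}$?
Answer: $19312$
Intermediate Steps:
$E{\left(c,l \right)} = 1$
$Y{\left(P \right)} = 0$
$136 \cdot 142 + Y{\left(1 \right)} 0 E{\left(5,-2 \right)} = 136 \cdot 142 + 0 \cdot 0 \cdot 1 = 19312 + 0 \cdot 1 = 19312 + 0 = 19312$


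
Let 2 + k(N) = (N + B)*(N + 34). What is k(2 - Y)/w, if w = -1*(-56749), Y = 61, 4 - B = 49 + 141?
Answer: 6123/56749 ≈ 0.10790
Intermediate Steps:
B = -186 (B = 4 - (49 + 141) = 4 - 1*190 = 4 - 190 = -186)
k(N) = -2 + (-186 + N)*(34 + N) (k(N) = -2 + (N - 186)*(N + 34) = -2 + (-186 + N)*(34 + N))
w = 56749
k(2 - Y)/w = (-6326 + (2 - 1*61)**2 - 152*(2 - 1*61))/56749 = (-6326 + (2 - 61)**2 - 152*(2 - 61))*(1/56749) = (-6326 + (-59)**2 - 152*(-59))*(1/56749) = (-6326 + 3481 + 8968)*(1/56749) = 6123*(1/56749) = 6123/56749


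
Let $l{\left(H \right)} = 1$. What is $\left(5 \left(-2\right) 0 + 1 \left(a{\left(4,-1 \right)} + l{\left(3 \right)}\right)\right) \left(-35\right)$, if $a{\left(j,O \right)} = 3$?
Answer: $-140$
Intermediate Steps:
$\left(5 \left(-2\right) 0 + 1 \left(a{\left(4,-1 \right)} + l{\left(3 \right)}\right)\right) \left(-35\right) = \left(5 \left(-2\right) 0 + 1 \left(3 + 1\right)\right) \left(-35\right) = \left(\left(-10\right) 0 + 1 \cdot 4\right) \left(-35\right) = \left(0 + 4\right) \left(-35\right) = 4 \left(-35\right) = -140$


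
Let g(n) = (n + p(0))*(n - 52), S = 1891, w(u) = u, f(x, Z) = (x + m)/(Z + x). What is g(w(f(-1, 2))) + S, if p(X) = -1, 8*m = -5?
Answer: 130033/64 ≈ 2031.8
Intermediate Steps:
m = -5/8 (m = (⅛)*(-5) = -5/8 ≈ -0.62500)
f(x, Z) = (-5/8 + x)/(Z + x) (f(x, Z) = (x - 5/8)/(Z + x) = (-5/8 + x)/(Z + x))
g(n) = (-1 + n)*(-52 + n) (g(n) = (n - 1)*(n - 52) = (-1 + n)*(-52 + n))
g(w(f(-1, 2))) + S = (52 + ((-5/8 - 1)/(2 - 1))² - 53*(-5/8 - 1)/(2 - 1)) + 1891 = (52 + (-13/8/1)² - 53*(-13)/(1*8)) + 1891 = (52 + (1*(-13/8))² - 53*(-13)/8) + 1891 = (52 + (-13/8)² - 53*(-13/8)) + 1891 = (52 + 169/64 + 689/8) + 1891 = 9009/64 + 1891 = 130033/64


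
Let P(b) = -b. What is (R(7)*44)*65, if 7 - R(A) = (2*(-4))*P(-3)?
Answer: 88660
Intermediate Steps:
R(A) = 31 (R(A) = 7 - 2*(-4)*(-1*(-3)) = 7 - (-8)*3 = 7 - 1*(-24) = 7 + 24 = 31)
(R(7)*44)*65 = (31*44)*65 = 1364*65 = 88660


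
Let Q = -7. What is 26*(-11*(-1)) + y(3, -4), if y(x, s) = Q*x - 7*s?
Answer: 293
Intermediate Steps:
y(x, s) = -7*s - 7*x (y(x, s) = -7*x - 7*s = -7*s - 7*x)
26*(-11*(-1)) + y(3, -4) = 26*(-11*(-1)) + (-7*(-4) - 7*3) = 26*11 + (28 - 21) = 286 + 7 = 293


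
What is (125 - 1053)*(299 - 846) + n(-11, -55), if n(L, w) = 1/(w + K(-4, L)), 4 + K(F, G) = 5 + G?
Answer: 32995039/65 ≈ 5.0762e+5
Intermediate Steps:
K(F, G) = 1 + G (K(F, G) = -4 + (5 + G) = 1 + G)
n(L, w) = 1/(1 + L + w) (n(L, w) = 1/(w + (1 + L)) = 1/(1 + L + w))
(125 - 1053)*(299 - 846) + n(-11, -55) = (125 - 1053)*(299 - 846) + 1/(1 - 11 - 55) = -928*(-547) + 1/(-65) = 507616 - 1/65 = 32995039/65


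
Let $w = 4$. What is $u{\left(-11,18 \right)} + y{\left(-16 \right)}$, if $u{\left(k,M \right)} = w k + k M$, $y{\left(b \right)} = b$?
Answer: $-258$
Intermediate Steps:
$u{\left(k,M \right)} = 4 k + M k$ ($u{\left(k,M \right)} = 4 k + k M = 4 k + M k$)
$u{\left(-11,18 \right)} + y{\left(-16 \right)} = - 11 \left(4 + 18\right) - 16 = \left(-11\right) 22 - 16 = -242 - 16 = -258$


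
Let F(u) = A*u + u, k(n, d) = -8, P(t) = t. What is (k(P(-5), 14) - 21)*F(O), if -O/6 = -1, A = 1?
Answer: -348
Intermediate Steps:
O = 6 (O = -6*(-1) = 6)
F(u) = 2*u (F(u) = 1*u + u = u + u = 2*u)
(k(P(-5), 14) - 21)*F(O) = (-8 - 21)*(2*6) = -29*12 = -348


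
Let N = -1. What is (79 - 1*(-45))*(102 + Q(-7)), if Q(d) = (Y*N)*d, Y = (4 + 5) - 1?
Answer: 19592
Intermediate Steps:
Y = 8 (Y = 9 - 1 = 8)
Q(d) = -8*d (Q(d) = (8*(-1))*d = -8*d)
(79 - 1*(-45))*(102 + Q(-7)) = (79 - 1*(-45))*(102 - 8*(-7)) = (79 + 45)*(102 + 56) = 124*158 = 19592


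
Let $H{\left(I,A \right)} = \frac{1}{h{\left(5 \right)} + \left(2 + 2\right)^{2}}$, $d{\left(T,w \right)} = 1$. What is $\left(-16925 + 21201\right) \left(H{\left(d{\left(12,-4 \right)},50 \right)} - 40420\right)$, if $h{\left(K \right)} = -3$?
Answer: $- \frac{2246862684}{13} \approx -1.7284 \cdot 10^{8}$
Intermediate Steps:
$H{\left(I,A \right)} = \frac{1}{13}$ ($H{\left(I,A \right)} = \frac{1}{-3 + \left(2 + 2\right)^{2}} = \frac{1}{-3 + 4^{2}} = \frac{1}{-3 + 16} = \frac{1}{13}$)
$\left(-16925 + 21201\right) \left(H{\left(d{\left(12,-4 \right)},50 \right)} - 40420\right) = \left(-16925 + 21201\right) \left(\frac{1}{13} - 40420\right) = 4276 \left(- \frac{525459}{13}\right) = - \frac{2246862684}{13}$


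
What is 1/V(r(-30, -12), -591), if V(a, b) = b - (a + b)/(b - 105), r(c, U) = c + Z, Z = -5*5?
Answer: -348/205991 ≈ -0.0016894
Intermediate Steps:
Z = -25
r(c, U) = -25 + c (r(c, U) = c - 25 = -25 + c)
V(a, b) = b - (a + b)/(-105 + b)
1/V(r(-30, -12), -591) = 1/(((-591)² - (-25 - 30) - 106*(-591))/(-105 - 591)) = 1/((349281 - 1*(-55) + 62646)/(-696)) = 1/(-(349281 + 55 + 62646)/696) = 1/(-1/696*411982) = 1/(-205991/348) = -348/205991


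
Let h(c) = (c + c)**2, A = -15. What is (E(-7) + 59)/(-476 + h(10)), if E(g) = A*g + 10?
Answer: -87/38 ≈ -2.2895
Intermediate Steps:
E(g) = 10 - 15*g (E(g) = -15*g + 10 = 10 - 15*g)
h(c) = 4*c**2 (h(c) = (2*c)**2 = 4*c**2)
(E(-7) + 59)/(-476 + h(10)) = ((10 - 15*(-7)) + 59)/(-476 + 4*10**2) = ((10 + 105) + 59)/(-476 + 4*100) = (115 + 59)/(-476 + 400) = 174/(-76) = 174*(-1/76) = -87/38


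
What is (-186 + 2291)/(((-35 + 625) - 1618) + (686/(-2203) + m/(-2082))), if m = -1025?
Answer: -1930977966/942848453 ≈ -2.0480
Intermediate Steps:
(-186 + 2291)/(((-35 + 625) - 1618) + (686/(-2203) + m/(-2082))) = (-186 + 2291)/(((-35 + 625) - 1618) + (686/(-2203) - 1025/(-2082))) = 2105/((590 - 1618) + (686*(-1/2203) - 1025*(-1/2082))) = 2105/(-1028 + (-686/2203 + 1025/2082)) = 2105/(-1028 + 829823/4586646) = 2105/(-4714242265/4586646) = 2105*(-4586646/4714242265) = -1930977966/942848453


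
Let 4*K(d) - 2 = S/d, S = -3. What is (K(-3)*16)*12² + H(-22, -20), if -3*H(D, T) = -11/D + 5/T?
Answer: 20735/12 ≈ 1727.9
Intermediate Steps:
H(D, T) = -5/(3*T) + 11/(3*D) (H(D, T) = -(-11/D + 5/T)/3 = -5/(3*T) + 11/(3*D))
K(d) = ½ - 3/(4*d) (K(d) = ½ + (-3/d)/4 = ½ - 3/(4*d))
(K(-3)*16)*12² + H(-22, -20) = (((¼)*(-3 + 2*(-3))/(-3))*16)*12² + (-5/3/(-20) + (11/3)/(-22)) = (((¼)*(-⅓)*(-3 - 6))*16)*144 + (-5/3*(-1/20) + (11/3)*(-1/22)) = (((¼)*(-⅓)*(-9))*16)*144 + (1/12 - ⅙) = ((¾)*16)*144 - 1/12 = 12*144 - 1/12 = 1728 - 1/12 = 20735/12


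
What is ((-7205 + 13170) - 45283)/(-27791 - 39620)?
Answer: 39318/67411 ≈ 0.58326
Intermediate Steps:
((-7205 + 13170) - 45283)/(-27791 - 39620) = (5965 - 45283)/(-67411) = -39318*(-1/67411) = 39318/67411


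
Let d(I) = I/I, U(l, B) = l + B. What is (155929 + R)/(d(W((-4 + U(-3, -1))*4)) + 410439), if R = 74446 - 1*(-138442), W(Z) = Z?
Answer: 368817/410440 ≈ 0.89859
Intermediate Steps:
U(l, B) = B + l
R = 212888 (R = 74446 + 138442 = 212888)
d(I) = 1
(155929 + R)/(d(W((-4 + U(-3, -1))*4)) + 410439) = (155929 + 212888)/(1 + 410439) = 368817/410440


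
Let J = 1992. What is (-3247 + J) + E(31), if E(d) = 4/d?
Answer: -38901/31 ≈ -1254.9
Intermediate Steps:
(-3247 + J) + E(31) = (-3247 + 1992) + 4/31 = -1255 + 4*(1/31) = -1255 + 4/31 = -38901/31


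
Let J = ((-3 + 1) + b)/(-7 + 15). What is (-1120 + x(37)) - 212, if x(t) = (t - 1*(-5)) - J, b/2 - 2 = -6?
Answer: -5155/4 ≈ -1288.8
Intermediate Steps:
b = -8 (b = 4 + 2*(-6) = 4 - 12 = -8)
J = -5/4 (J = ((-3 + 1) - 8)/(-7 + 15) = (-2 - 8)/8 = -10*1/8 = -5/4 ≈ -1.2500)
x(t) = 25/4 + t (x(t) = (t - 1*(-5)) - 1*(-5/4) = (t + 5) + 5/4 = (5 + t) + 5/4 = 25/4 + t)
(-1120 + x(37)) - 212 = (-1120 + (25/4 + 37)) - 212 = (-1120 + 173/4) - 212 = -4307/4 - 212 = -5155/4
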